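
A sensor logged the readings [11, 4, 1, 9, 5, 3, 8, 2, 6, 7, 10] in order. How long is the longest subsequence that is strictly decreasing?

5

Negate each value so 'decreasing' becomes 'increasing', then run patience tails on the negated sequence:
-11 → extends → [-11]
-4 → extends → [-11, -4]
-1 → extends → [-11, -4, -1]
-9 → replaces -4 → [-11, -9, -1]
-5 → replaces -1 → [-11, -9, -5]
-3 → extends → [-11, -9, -5, -3]
-8 → replaces -5 → [-11, -9, -8, -3]
-2 → extends → [-11, -9, -8, -3, -2]
-6 → replaces -3 → [-11, -9, -8, -6, -2]
-7 → replaces -6 → [-11, -9, -8, -7, -2]
-10 → replaces -9 → [-11, -10, -8, -7, -2]
Five tails, so the longest strictly decreasing subsequence of the original has length 5.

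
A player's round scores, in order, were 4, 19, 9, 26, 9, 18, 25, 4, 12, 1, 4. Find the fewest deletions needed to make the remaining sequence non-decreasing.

Fewest deletions = n − (longest non-decreasing subsequence).
i:      1  2  3  4  5  6  7  8  9 10 11
a[i]:   4 19  9 26  9 18 25  4 12  1  4
dp:     1  2  2  3  3  4  5  2  4  1  3
max dp = 5, so deletions = 11 − 5 = 6.

6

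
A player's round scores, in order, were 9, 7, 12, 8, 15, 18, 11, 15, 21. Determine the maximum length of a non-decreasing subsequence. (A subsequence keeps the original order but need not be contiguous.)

Track the smallest tail for each achievable length (allowing ties):
9 → extends → [9]
7 → replaces 9 → [7]
12 → extends → [7, 12]
8 → replaces 12 → [7, 8]
15 → extends → [7, 8, 15]
18 → extends → [7, 8, 15, 18]
11 → replaces 15 → [7, 8, 11, 18]
15 → replaces 18 → [7, 8, 11, 15]
21 → extends → [7, 8, 11, 15, 21]
Five tails, so the longest non-decreasing subsequence has length 5 (e.g. 9, 12, 15, 18, 21).

5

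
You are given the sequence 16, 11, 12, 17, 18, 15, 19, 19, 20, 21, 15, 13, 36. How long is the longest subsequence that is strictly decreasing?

3

Let dp[i] be the longest strictly decreasing subsequence ending at i:
i:      1  2  3  4  5  6  7  8  9 10 11 12 13
a[i]:  16 11 12 17 18 15 19 19 20 21 15 13 36
dp:     1  2  2  1  1  2  1  1  1  1  2  3  1
Maximum is 3.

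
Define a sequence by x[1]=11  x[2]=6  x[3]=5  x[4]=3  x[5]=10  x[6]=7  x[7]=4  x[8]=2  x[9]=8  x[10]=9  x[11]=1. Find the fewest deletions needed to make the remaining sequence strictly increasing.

7

Fewest deletions = n − (longest strictly increasing subsequence).
i:      1  2  3  4  5  6  7  8  9 10 11
x[i]:  11  6  5  3 10  7  4  2  8  9  1
dp:     1  1  1  1  2  2  2  1  3  4  1
max dp = 4, so deletions = 11 − 4 = 7.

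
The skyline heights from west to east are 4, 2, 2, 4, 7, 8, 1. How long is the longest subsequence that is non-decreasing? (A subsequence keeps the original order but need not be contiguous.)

Track the smallest tail for each achievable length (allowing ties):
4 → extends → [4]
2 → replaces 4 → [2]
2 → extends → [2, 2]
4 → extends → [2, 2, 4]
7 → extends → [2, 2, 4, 7]
8 → extends → [2, 2, 4, 7, 8]
1 → replaces 2 → [1, 2, 4, 7, 8]
Five tails, so the longest non-decreasing subsequence has length 5 (e.g. 2, 2, 4, 7, 8).

5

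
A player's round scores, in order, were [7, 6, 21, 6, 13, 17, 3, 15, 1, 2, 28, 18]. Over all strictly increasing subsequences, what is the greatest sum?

65

Let S[i] be the best sum of a strictly increasing subsequence ending at i:
i:      1  2  3  4  5  6  7  8  9 10 11 12
a[i]:   7  6 21  6 13 17  3 15  1  2 28 18
S:      7  6 28  6 20 37  3 35  1  3 65 55
Maximum is 65 (e.g. 7 + 13 + 17 + 28).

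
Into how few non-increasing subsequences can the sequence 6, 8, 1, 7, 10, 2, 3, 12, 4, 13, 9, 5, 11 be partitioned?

6

Place each on the leftmost legal pile:
6 → new pile 1 (tops now [6])
8 → new pile 2 (tops now [6, 8])
1 → pile 1 (tops now [1, 8])
7 → pile 2 (tops now [1, 7])
10 → new pile 3 (tops now [1, 7, 10])
2 → pile 2 (tops now [1, 2, 10])
3 → pile 3 (tops now [1, 2, 3])
12 → new pile 4 (tops now [1, 2, 3, 12])
4 → pile 4 (tops now [1, 2, 3, 4])
13 → new pile 5 (tops now [1, 2, 3, 4, 13])
9 → pile 5 (tops now [1, 2, 3, 4, 9])
5 → pile 5 (tops now [1, 2, 3, 4, 5])
11 → new pile 6 (tops now [1, 2, 3, 4, 5, 11])
Six piles.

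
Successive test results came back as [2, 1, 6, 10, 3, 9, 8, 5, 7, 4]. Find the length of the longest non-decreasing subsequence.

Let dp[i] be the length of the longest such subsequence ending at index i:
i:      1  2  3  4  5  6  7  8  9 10
a[i]:   2  1  6 10  3  9  8  5  7  4
dp:     1  1  2  3  2  3  3  3  4  3
Maximum dp value is 4.

4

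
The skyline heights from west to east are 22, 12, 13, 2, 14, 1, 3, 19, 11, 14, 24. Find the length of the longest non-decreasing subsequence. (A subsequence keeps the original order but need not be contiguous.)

5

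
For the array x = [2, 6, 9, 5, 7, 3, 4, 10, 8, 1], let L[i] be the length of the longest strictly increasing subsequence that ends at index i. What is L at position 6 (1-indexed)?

2

dp[i] = 1 + max{dp[j] : j<i, x[j]<x[i]} (or 1 if no such j):
i:      1  2  3  4  5  6  7  8  9 10
x[i]:   2  6  9  5  7  3  4 10  8  1
dp:     1  2  3  2  3  2  3  4  4  1
At index 6 the value is 2.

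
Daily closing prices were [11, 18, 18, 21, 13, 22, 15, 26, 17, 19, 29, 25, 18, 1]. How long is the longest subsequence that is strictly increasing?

6

Track the smallest tail for each achievable length (strict):
11 → extends → [11]
18 → extends → [11, 18]
18 → already a tail → [11, 18]
21 → extends → [11, 18, 21]
13 → replaces 18 → [11, 13, 21]
22 → extends → [11, 13, 21, 22]
15 → replaces 21 → [11, 13, 15, 22]
26 → extends → [11, 13, 15, 22, 26]
17 → replaces 22 → [11, 13, 15, 17, 26]
19 → replaces 26 → [11, 13, 15, 17, 19]
29 → extends → [11, 13, 15, 17, 19, 29]
25 → replaces 29 → [11, 13, 15, 17, 19, 25]
18 → replaces 19 → [11, 13, 15, 17, 18, 25]
1 → replaces 11 → [1, 13, 15, 17, 18, 25]
Six tails, so the longest strictly increasing subsequence has length 6 (e.g. 11, 18, 21, 22, 26, 29).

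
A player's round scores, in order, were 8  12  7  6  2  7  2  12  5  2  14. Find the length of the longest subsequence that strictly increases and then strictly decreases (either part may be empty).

6

inc[i] = longest strictly increasing subsequence ending at i; dec[i] = longest strictly decreasing subsequence starting at i:
i:      1  2  3  4  5  6  7  8  9 10 11
a[i]:   8 12  7  6  2  7  2 12  5  2 14
inc:    1  2  1  1  1  2  1  3  2  1  4
dec:    5  5  4  3  1  3  1  3  2  1  1
Best peak at i=2 (value 12): inc=2, dec=5, length 2+5−1 = 6.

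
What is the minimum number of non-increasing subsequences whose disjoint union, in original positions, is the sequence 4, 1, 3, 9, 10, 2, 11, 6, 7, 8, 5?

5

Place each on the leftmost legal pile:
4 → new pile 1 (tops now [4])
1 → pile 1 (tops now [1])
3 → new pile 2 (tops now [1, 3])
9 → new pile 3 (tops now [1, 3, 9])
10 → new pile 4 (tops now [1, 3, 9, 10])
2 → pile 2 (tops now [1, 2, 9, 10])
11 → new pile 5 (tops now [1, 2, 9, 10, 11])
6 → pile 3 (tops now [1, 2, 6, 10, 11])
7 → pile 4 (tops now [1, 2, 6, 7, 11])
8 → pile 5 (tops now [1, 2, 6, 7, 8])
5 → pile 3 (tops now [1, 2, 5, 7, 8])
Five piles.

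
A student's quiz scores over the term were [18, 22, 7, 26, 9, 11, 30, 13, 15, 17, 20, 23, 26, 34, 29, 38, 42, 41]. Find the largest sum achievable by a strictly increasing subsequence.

255

Let S[i] be the best sum of a strictly increasing subsequence ending at i:
i:       1   2   3   4   5   6   7   8   9  10  11  12  13  14  15  16  17  18
a[i]:   18  22   7  26   9  11  30  13  15  17  20  23  26  34  29  38  42  41
S:      18  40   7  66  16  27  96  40  55  72  92 115 141 175 170 213 255 254
Maximum is 255 (e.g. 7 + 9 + 11 + 13 + 15 + 17 + 20 + 23 + 26 + 34 + 38 + 42).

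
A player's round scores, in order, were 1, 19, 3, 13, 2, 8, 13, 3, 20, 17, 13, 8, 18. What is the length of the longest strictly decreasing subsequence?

4

Negate each value so 'decreasing' becomes 'increasing', then run patience tails on the negated sequence:
-1 → extends → [-1]
-19 → replaces -1 → [-19]
-3 → extends → [-19, -3]
-13 → replaces -3 → [-19, -13]
-2 → extends → [-19, -13, -2]
-8 → replaces -2 → [-19, -13, -8]
-13 → already a tail → [-19, -13, -8]
-3 → extends → [-19, -13, -8, -3]
-20 → replaces -19 → [-20, -13, -8, -3]
-17 → replaces -13 → [-20, -17, -8, -3]
-13 → replaces -8 → [-20, -17, -13, -3]
-8 → replaces -3 → [-20, -17, -13, -8]
-18 → replaces -17 → [-20, -18, -13, -8]
Four tails, so the longest strictly decreasing subsequence of the original has length 4.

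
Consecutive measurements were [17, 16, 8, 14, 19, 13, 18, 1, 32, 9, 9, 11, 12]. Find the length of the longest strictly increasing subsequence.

4

Track the smallest tail for each achievable length (strict):
17 → extends → [17]
16 → replaces 17 → [16]
8 → replaces 16 → [8]
14 → extends → [8, 14]
19 → extends → [8, 14, 19]
13 → replaces 14 → [8, 13, 19]
18 → replaces 19 → [8, 13, 18]
1 → replaces 8 → [1, 13, 18]
32 → extends → [1, 13, 18, 32]
9 → replaces 13 → [1, 9, 18, 32]
9 → already a tail → [1, 9, 18, 32]
11 → replaces 18 → [1, 9, 11, 32]
12 → replaces 32 → [1, 9, 11, 12]
Four tails, so the longest strictly increasing subsequence has length 4 (e.g. 8, 14, 19, 32).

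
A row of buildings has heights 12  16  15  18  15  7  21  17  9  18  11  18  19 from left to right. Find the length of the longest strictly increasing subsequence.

5

Let dp[i] be the length of the longest such subsequence ending at index i:
i:      1  2  3  4  5  6  7  8  9 10 11 12 13
a[i]:  12 16 15 18 15  7 21 17  9 18 11 18 19
dp:     1  2  2  3  2  1  4  3  2  4  3  4  5
Maximum dp value is 5.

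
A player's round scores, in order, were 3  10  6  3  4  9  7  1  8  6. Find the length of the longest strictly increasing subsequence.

Track the smallest tail for each achievable length (strict):
3 → extends → [3]
10 → extends → [3, 10]
6 → replaces 10 → [3, 6]
3 → already a tail → [3, 6]
4 → replaces 6 → [3, 4]
9 → extends → [3, 4, 9]
7 → replaces 9 → [3, 4, 7]
1 → replaces 3 → [1, 4, 7]
8 → extends → [1, 4, 7, 8]
6 → replaces 7 → [1, 4, 6, 8]
Four tails, so the longest strictly increasing subsequence has length 4 (e.g. 3, 6, 7, 8).

4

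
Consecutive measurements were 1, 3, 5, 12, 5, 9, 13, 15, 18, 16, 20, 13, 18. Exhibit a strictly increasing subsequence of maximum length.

Patience tails give the LIS length; then backtrack through the dp parents:
1 → extends → [1]
3 → extends → [1, 3]
5 → extends → [1, 3, 5]
12 → extends → [1, 3, 5, 12]
5 → already a tail → [1, 3, 5, 12]
9 → replaces 12 → [1, 3, 5, 9]
13 → extends → [1, 3, 5, 9, 13]
15 → extends → [1, 3, 5, 9, 13, 15]
18 → extends → [1, 3, 5, 9, 13, 15, 18]
16 → replaces 18 → [1, 3, 5, 9, 13, 15, 16]
20 → extends → [1, 3, 5, 9, 13, 15, 16, 20]
13 → already a tail → [1, 3, 5, 9, 13, 15, 16, 20]
18 → replaces 20 → [1, 3, 5, 9, 13, 15, 16, 18]
Length 8; one witness is 1, 3, 5, 12, 13, 15, 18, 20.

1, 3, 5, 12, 13, 15, 18, 20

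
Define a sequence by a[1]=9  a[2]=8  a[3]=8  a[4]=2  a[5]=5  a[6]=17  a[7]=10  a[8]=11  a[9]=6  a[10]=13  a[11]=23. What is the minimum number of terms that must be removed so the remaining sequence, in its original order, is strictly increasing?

Fewest deletions = n − (longest strictly increasing subsequence).
Patience tails:
9 → extends → [9]
8 → replaces 9 → [8]
8 → already a tail → [8]
2 → replaces 8 → [2]
5 → extends → [2, 5]
17 → extends → [2, 5, 17]
10 → replaces 17 → [2, 5, 10]
11 → extends → [2, 5, 10, 11]
6 → replaces 10 → [2, 5, 6, 11]
13 → extends → [2, 5, 6, 11, 13]
23 → extends → [2, 5, 6, 11, 13, 23]
Longest strictly increasing subsequence has length 6, so deletions = 11 − 6 = 5.

5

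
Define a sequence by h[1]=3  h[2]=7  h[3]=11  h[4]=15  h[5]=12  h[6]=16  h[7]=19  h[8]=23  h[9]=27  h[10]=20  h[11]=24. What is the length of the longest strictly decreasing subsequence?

Negate each value so 'decreasing' becomes 'increasing', then run patience tails on the negated sequence:
-3 → extends → [-3]
-7 → replaces -3 → [-7]
-11 → replaces -7 → [-11]
-15 → replaces -11 → [-15]
-12 → extends → [-15, -12]
-16 → replaces -15 → [-16, -12]
-19 → replaces -16 → [-19, -12]
-23 → replaces -19 → [-23, -12]
-27 → replaces -23 → [-27, -12]
-20 → replaces -12 → [-27, -20]
-24 → replaces -20 → [-27, -24]
Two tails, so the longest strictly decreasing subsequence of the original has length 2.

2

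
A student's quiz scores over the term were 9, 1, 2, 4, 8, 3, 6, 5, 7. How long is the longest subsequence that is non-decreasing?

5

Track the smallest tail for each achievable length (allowing ties):
9 → extends → [9]
1 → replaces 9 → [1]
2 → extends → [1, 2]
4 → extends → [1, 2, 4]
8 → extends → [1, 2, 4, 8]
3 → replaces 4 → [1, 2, 3, 8]
6 → replaces 8 → [1, 2, 3, 6]
5 → replaces 6 → [1, 2, 3, 5]
7 → extends → [1, 2, 3, 5, 7]
Five tails, so the longest non-decreasing subsequence has length 5 (e.g. 1, 2, 4, 6, 7).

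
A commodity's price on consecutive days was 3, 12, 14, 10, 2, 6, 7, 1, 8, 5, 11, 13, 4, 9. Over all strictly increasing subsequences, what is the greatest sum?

Let S[i] be the best sum of a strictly increasing subsequence ending at i:
i:      1  2  3  4  5  6  7  8  9 10 11 12 13 14
a[i]:   3 12 14 10  2  6  7  1  8  5 11 13  4  9
S:      3 15 29 13  2  9 16  1 24  8 35 48  7 33
Maximum is 48 (e.g. 3 + 6 + 7 + 8 + 11 + 13).

48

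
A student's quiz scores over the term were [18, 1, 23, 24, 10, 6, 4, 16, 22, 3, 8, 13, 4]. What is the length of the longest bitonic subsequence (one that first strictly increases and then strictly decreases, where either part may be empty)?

7

inc[i] = longest strictly increasing subsequence ending at i; dec[i] = longest strictly decreasing subsequence starting at i:
i:      1  2  3  4  5  6  7  8  9 10 11 12 13
a[i]:  18  1 23 24 10  6  4 16 22  3  8 13  4
inc:    1  1  2  3  2  2  2  3  4  2  3  4  3
dec:    5  1  5  5  4  3  2  3  3  1  2  2  1
Best peak at i=4 (value 24): inc=3, dec=5, length 3+5−1 = 7.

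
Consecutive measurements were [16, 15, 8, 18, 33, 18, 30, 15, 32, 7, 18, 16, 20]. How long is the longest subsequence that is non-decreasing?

5

Track the smallest tail for each achievable length (allowing ties):
16 → extends → [16]
15 → replaces 16 → [15]
8 → replaces 15 → [8]
18 → extends → [8, 18]
33 → extends → [8, 18, 33]
18 → replaces 33 → [8, 18, 18]
30 → extends → [8, 18, 18, 30]
15 → replaces 18 → [8, 15, 18, 30]
32 → extends → [8, 15, 18, 30, 32]
7 → replaces 8 → [7, 15, 18, 30, 32]
18 → replaces 30 → [7, 15, 18, 18, 32]
16 → replaces 18 → [7, 15, 16, 18, 32]
20 → replaces 32 → [7, 15, 16, 18, 20]
Five tails, so the longest non-decreasing subsequence has length 5 (e.g. 16, 18, 18, 30, 32).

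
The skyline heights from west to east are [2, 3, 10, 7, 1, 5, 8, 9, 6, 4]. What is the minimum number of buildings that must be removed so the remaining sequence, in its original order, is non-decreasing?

5

Fewest deletions = n − (longest non-decreasing subsequence).
Patience tails:
2 → extends → [2]
3 → extends → [2, 3]
10 → extends → [2, 3, 10]
7 → replaces 10 → [2, 3, 7]
1 → replaces 2 → [1, 3, 7]
5 → replaces 7 → [1, 3, 5]
8 → extends → [1, 3, 5, 8]
9 → extends → [1, 3, 5, 8, 9]
6 → replaces 8 → [1, 3, 5, 6, 9]
4 → replaces 5 → [1, 3, 4, 6, 9]
Longest non-decreasing subsequence has length 5, so deletions = 10 − 5 = 5.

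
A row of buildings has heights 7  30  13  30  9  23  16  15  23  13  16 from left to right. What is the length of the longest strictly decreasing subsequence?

Let dp[i] be the longest strictly decreasing subsequence ending at i:
i:      1  2  3  4  5  6  7  8  9 10 11
a[i]:   7 30 13 30  9 23 16 15 23 13 16
dp:     1  1  2  1  3  2  3  4  2  5  3
Maximum is 5.

5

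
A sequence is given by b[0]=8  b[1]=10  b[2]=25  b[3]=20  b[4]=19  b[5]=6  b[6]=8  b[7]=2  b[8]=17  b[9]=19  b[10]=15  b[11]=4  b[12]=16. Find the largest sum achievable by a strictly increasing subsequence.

Let S[i] be the best sum of a strictly increasing subsequence ending at i:
i:      0  1  2  3  4  5  6  7  8  9 10 11 12
b[i]:   8 10 25 20 19  6  8  2 17 19 15  4 16
S:      8 18 43 38 37  6 14  2 35 54 33  6 49
Maximum is 54 (e.g. 8 + 10 + 17 + 19).

54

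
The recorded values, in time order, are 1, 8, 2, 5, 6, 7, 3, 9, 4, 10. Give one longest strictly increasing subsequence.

1, 2, 5, 6, 7, 9, 10

Patience tails give the LIS length; then backtrack through the dp parents:
1 → extends → [1]
8 → extends → [1, 8]
2 → replaces 8 → [1, 2]
5 → extends → [1, 2, 5]
6 → extends → [1, 2, 5, 6]
7 → extends → [1, 2, 5, 6, 7]
3 → replaces 5 → [1, 2, 3, 6, 7]
9 → extends → [1, 2, 3, 6, 7, 9]
4 → replaces 6 → [1, 2, 3, 4, 7, 9]
10 → extends → [1, 2, 3, 4, 7, 9, 10]
Length 7; one witness is 1, 2, 5, 6, 7, 9, 10.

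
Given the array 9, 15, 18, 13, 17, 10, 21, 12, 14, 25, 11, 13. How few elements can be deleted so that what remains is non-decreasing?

7

Fewest deletions = n − (longest non-decreasing subsequence).
Patience tails:
9 → extends → [9]
15 → extends → [9, 15]
18 → extends → [9, 15, 18]
13 → replaces 15 → [9, 13, 18]
17 → replaces 18 → [9, 13, 17]
10 → replaces 13 → [9, 10, 17]
21 → extends → [9, 10, 17, 21]
12 → replaces 17 → [9, 10, 12, 21]
14 → replaces 21 → [9, 10, 12, 14]
25 → extends → [9, 10, 12, 14, 25]
11 → replaces 12 → [9, 10, 11, 14, 25]
13 → replaces 14 → [9, 10, 11, 13, 25]
Longest non-decreasing subsequence has length 5, so deletions = 12 − 5 = 7.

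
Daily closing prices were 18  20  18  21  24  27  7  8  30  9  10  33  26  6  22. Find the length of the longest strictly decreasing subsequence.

4

Negate each value so 'decreasing' becomes 'increasing', then run patience tails on the negated sequence:
-18 → extends → [-18]
-20 → replaces -18 → [-20]
-18 → extends → [-20, -18]
-21 → replaces -20 → [-21, -18]
-24 → replaces -21 → [-24, -18]
-27 → replaces -24 → [-27, -18]
-7 → extends → [-27, -18, -7]
-8 → replaces -7 → [-27, -18, -8]
-30 → replaces -27 → [-30, -18, -8]
-9 → replaces -8 → [-30, -18, -9]
-10 → replaces -9 → [-30, -18, -10]
-33 → replaces -30 → [-33, -18, -10]
-26 → replaces -18 → [-33, -26, -10]
-6 → extends → [-33, -26, -10, -6]
-22 → replaces -10 → [-33, -26, -22, -6]
Four tails, so the longest strictly decreasing subsequence of the original has length 4.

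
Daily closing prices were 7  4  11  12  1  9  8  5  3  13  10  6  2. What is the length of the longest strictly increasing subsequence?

4

Track the smallest tail for each achievable length (strict):
7 → extends → [7]
4 → replaces 7 → [4]
11 → extends → [4, 11]
12 → extends → [4, 11, 12]
1 → replaces 4 → [1, 11, 12]
9 → replaces 11 → [1, 9, 12]
8 → replaces 9 → [1, 8, 12]
5 → replaces 8 → [1, 5, 12]
3 → replaces 5 → [1, 3, 12]
13 → extends → [1, 3, 12, 13]
10 → replaces 12 → [1, 3, 10, 13]
6 → replaces 10 → [1, 3, 6, 13]
2 → replaces 3 → [1, 2, 6, 13]
Four tails, so the longest strictly increasing subsequence has length 4 (e.g. 7, 11, 12, 13).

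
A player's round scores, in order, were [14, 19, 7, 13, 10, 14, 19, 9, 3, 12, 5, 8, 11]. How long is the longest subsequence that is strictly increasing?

4

Let dp[i] be the length of the longest such subsequence ending at index i:
i:      1  2  3  4  5  6  7  8  9 10 11 12 13
a[i]:  14 19  7 13 10 14 19  9  3 12  5  8 11
dp:     1  2  1  2  2  3  4  2  1  3  2  3  4
Maximum dp value is 4.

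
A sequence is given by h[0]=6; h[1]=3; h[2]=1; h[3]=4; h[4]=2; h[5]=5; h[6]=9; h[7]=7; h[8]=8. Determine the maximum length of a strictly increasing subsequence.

Let dp[i] be the length of the longest such subsequence ending at index i:
i:     0 1 2 3 4 5 6 7 8
h[i]:  6 3 1 4 2 5 9 7 8
dp:    1 1 1 2 2 3 4 4 5
Maximum dp value is 5.

5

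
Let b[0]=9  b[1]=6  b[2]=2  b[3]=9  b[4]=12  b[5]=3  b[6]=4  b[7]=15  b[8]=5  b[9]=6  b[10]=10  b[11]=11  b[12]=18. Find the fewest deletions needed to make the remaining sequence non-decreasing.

Fewest deletions = n − (longest non-decreasing subsequence).
Patience tails:
9 → extends → [9]
6 → replaces 9 → [6]
2 → replaces 6 → [2]
9 → extends → [2, 9]
12 → extends → [2, 9, 12]
3 → replaces 9 → [2, 3, 12]
4 → replaces 12 → [2, 3, 4]
15 → extends → [2, 3, 4, 15]
5 → replaces 15 → [2, 3, 4, 5]
6 → extends → [2, 3, 4, 5, 6]
10 → extends → [2, 3, 4, 5, 6, 10]
11 → extends → [2, 3, 4, 5, 6, 10, 11]
18 → extends → [2, 3, 4, 5, 6, 10, 11, 18]
Longest non-decreasing subsequence has length 8, so deletions = 13 − 8 = 5.

5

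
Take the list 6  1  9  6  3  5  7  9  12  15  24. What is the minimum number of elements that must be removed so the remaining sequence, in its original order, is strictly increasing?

Fewest deletions = n − (longest strictly increasing subsequence).
Patience tails:
6 → extends → [6]
1 → replaces 6 → [1]
9 → extends → [1, 9]
6 → replaces 9 → [1, 6]
3 → replaces 6 → [1, 3]
5 → extends → [1, 3, 5]
7 → extends → [1, 3, 5, 7]
9 → extends → [1, 3, 5, 7, 9]
12 → extends → [1, 3, 5, 7, 9, 12]
15 → extends → [1, 3, 5, 7, 9, 12, 15]
24 → extends → [1, 3, 5, 7, 9, 12, 15, 24]
Longest strictly increasing subsequence has length 8, so deletions = 11 − 8 = 3.

3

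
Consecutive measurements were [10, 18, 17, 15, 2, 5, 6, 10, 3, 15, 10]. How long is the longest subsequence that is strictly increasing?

Track the smallest tail for each achievable length (strict):
10 → extends → [10]
18 → extends → [10, 18]
17 → replaces 18 → [10, 17]
15 → replaces 17 → [10, 15]
2 → replaces 10 → [2, 15]
5 → replaces 15 → [2, 5]
6 → extends → [2, 5, 6]
10 → extends → [2, 5, 6, 10]
3 → replaces 5 → [2, 3, 6, 10]
15 → extends → [2, 3, 6, 10, 15]
10 → already a tail → [2, 3, 6, 10, 15]
Five tails, so the longest strictly increasing subsequence has length 5 (e.g. 2, 5, 6, 10, 15).

5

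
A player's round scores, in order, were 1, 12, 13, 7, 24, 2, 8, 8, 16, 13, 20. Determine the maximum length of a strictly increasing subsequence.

Track the smallest tail for each achievable length (strict):
1 → extends → [1]
12 → extends → [1, 12]
13 → extends → [1, 12, 13]
7 → replaces 12 → [1, 7, 13]
24 → extends → [1, 7, 13, 24]
2 → replaces 7 → [1, 2, 13, 24]
8 → replaces 13 → [1, 2, 8, 24]
8 → already a tail → [1, 2, 8, 24]
16 → replaces 24 → [1, 2, 8, 16]
13 → replaces 16 → [1, 2, 8, 13]
20 → extends → [1, 2, 8, 13, 20]
Five tails, so the longest strictly increasing subsequence has length 5 (e.g. 1, 12, 13, 16, 20).

5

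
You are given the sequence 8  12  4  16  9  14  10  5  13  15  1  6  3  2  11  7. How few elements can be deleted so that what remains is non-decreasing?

11

Fewest deletions = n − (longest non-decreasing subsequence).
i:      1  2  3  4  5  6  7  8  9 10 11 12 13 14 15 16
a[i]:   8 12  4 16  9 14 10  5 13 15  1  6  3  2 11  7
dp:     1  2  1  3  2  3  3  2  4  5  1  3  2  2  4  4
max dp = 5, so deletions = 16 − 5 = 11.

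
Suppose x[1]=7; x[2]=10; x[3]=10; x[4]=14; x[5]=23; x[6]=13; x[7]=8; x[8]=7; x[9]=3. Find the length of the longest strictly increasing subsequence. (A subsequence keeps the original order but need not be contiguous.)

4

Track the smallest tail for each achievable length (strict):
7 → extends → [7]
10 → extends → [7, 10]
10 → already a tail → [7, 10]
14 → extends → [7, 10, 14]
23 → extends → [7, 10, 14, 23]
13 → replaces 14 → [7, 10, 13, 23]
8 → replaces 10 → [7, 8, 13, 23]
7 → already a tail → [7, 8, 13, 23]
3 → replaces 7 → [3, 8, 13, 23]
Four tails, so the longest strictly increasing subsequence has length 4 (e.g. 7, 10, 14, 23).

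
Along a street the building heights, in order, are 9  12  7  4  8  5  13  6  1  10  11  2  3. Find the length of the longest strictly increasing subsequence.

5

Track the smallest tail for each achievable length (strict):
9 → extends → [9]
12 → extends → [9, 12]
7 → replaces 9 → [7, 12]
4 → replaces 7 → [4, 12]
8 → replaces 12 → [4, 8]
5 → replaces 8 → [4, 5]
13 → extends → [4, 5, 13]
6 → replaces 13 → [4, 5, 6]
1 → replaces 4 → [1, 5, 6]
10 → extends → [1, 5, 6, 10]
11 → extends → [1, 5, 6, 10, 11]
2 → replaces 5 → [1, 2, 6, 10, 11]
3 → replaces 6 → [1, 2, 3, 10, 11]
Five tails, so the longest strictly increasing subsequence has length 5 (e.g. 4, 5, 6, 10, 11).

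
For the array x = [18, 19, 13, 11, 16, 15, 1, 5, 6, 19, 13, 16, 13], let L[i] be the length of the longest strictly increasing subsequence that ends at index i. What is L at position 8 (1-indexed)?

2

dp[i] = 1 + max{dp[j] : j<i, x[j]<x[i]} (or 1 if no such j):
i:      1  2  3  4  5  6  7  8  9 10 11 12 13
x[i]:  18 19 13 11 16 15  1  5  6 19 13 16 13
dp:     1  2  1  1  2  2  1  2  3  4  4  5  4
At index 8 the value is 2.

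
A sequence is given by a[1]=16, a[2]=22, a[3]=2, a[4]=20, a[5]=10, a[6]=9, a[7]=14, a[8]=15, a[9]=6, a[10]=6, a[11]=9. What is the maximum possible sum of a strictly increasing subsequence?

Let S[i] be the best sum of a strictly increasing subsequence ending at i:
i:      1  2  3  4  5  6  7  8  9 10 11
a[i]:  16 22  2 20 10  9 14 15  6  6  9
S:     16 38  2 36 12 11 26 41  8  8 17
Maximum is 41 (e.g. 2 + 10 + 14 + 15).

41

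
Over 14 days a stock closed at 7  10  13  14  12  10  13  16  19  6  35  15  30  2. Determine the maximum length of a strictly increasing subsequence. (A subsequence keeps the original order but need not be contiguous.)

Track the smallest tail for each achievable length (strict):
7 → extends → [7]
10 → extends → [7, 10]
13 → extends → [7, 10, 13]
14 → extends → [7, 10, 13, 14]
12 → replaces 13 → [7, 10, 12, 14]
10 → already a tail → [7, 10, 12, 14]
13 → replaces 14 → [7, 10, 12, 13]
16 → extends → [7, 10, 12, 13, 16]
19 → extends → [7, 10, 12, 13, 16, 19]
6 → replaces 7 → [6, 10, 12, 13, 16, 19]
35 → extends → [6, 10, 12, 13, 16, 19, 35]
15 → replaces 16 → [6, 10, 12, 13, 15, 19, 35]
30 → replaces 35 → [6, 10, 12, 13, 15, 19, 30]
2 → replaces 6 → [2, 10, 12, 13, 15, 19, 30]
Seven tails, so the longest strictly increasing subsequence has length 7 (e.g. 7, 10, 13, 14, 16, 19, 35).

7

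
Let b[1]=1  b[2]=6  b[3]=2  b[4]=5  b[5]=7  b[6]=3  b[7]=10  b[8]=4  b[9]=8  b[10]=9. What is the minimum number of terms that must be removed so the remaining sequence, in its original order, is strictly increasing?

4

Fewest deletions = n − (longest strictly increasing subsequence).
i:      1  2  3  4  5  6  7  8  9 10
b[i]:   1  6  2  5  7  3 10  4  8  9
dp:     1  2  2  3  4  3  5  4  5  6
max dp = 6, so deletions = 10 − 6 = 4.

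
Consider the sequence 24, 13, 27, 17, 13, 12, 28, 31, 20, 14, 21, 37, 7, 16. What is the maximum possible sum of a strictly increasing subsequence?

Let S[i] be the best sum of a strictly increasing subsequence ending at i:
i:       1   2   3   4   5   6   7   8   9  10  11  12  13  14
a[i]:   24  13  27  17  13  12  28  31  20  14  21  37   7  16
S:      24  13  51  30  13  12  79 110  50  27  71 147   7  43
Maximum is 147 (e.g. 24 + 27 + 28 + 31 + 37).

147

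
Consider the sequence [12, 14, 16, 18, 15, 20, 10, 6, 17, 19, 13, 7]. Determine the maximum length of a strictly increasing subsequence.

5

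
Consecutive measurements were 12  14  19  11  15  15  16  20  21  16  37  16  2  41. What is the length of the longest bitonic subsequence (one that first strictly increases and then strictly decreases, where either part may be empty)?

inc[i] = longest strictly increasing subsequence ending at i; dec[i] = longest strictly decreasing subsequence starting at i:
i:      1  2  3  4  5  6  7  8  9 10 11 12 13 14
a[i]:  12 14 19 11 15 15 16 20 21 16 37 16  2 41
inc:    1  2  3  1  3  3  4  5  6  4  7  4  1  8
dec:    3  3  3  2  2  2  2  3  3  2  3  2  1  1
Best peak at i=11 (value 37): inc=7, dec=3, length 7+3−1 = 9.

9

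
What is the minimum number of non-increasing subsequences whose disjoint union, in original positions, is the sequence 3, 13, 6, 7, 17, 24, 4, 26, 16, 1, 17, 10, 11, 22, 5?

The minimum number of non-increasing subsequences covering a sequence equals the length of its longest strictly increasing subsequence.
LIS length is 6 (e.g. 3, 6, 7, 17, 24, 26), so 6 piles are needed.

6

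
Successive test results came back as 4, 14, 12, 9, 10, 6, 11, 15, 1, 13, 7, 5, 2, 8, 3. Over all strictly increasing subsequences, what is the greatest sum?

49

Let S[i] be the best sum of a strictly increasing subsequence ending at i:
i:      1  2  3  4  5  6  7  8  9 10 11 12 13 14 15
a[i]:   4 14 12  9 10  6 11 15  1 13  7  5  2  8  3
S:      4 18 16 13 23 10 34 49  1 47 17  9  3 25  6
Maximum is 49 (e.g. 4 + 9 + 10 + 11 + 15).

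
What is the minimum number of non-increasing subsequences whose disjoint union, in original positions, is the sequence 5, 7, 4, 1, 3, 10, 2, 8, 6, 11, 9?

4

The minimum number of non-increasing subsequences covering a sequence equals the length of its longest strictly increasing subsequence.
LIS length is 4 (e.g. 5, 7, 10, 11), so 4 piles are needed.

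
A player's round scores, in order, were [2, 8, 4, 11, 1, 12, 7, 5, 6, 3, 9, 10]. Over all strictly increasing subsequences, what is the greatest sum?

36

Let S[i] be the best sum of a strictly increasing subsequence ending at i:
i:      1  2  3  4  5  6  7  8  9 10 11 12
a[i]:   2  8  4 11  1 12  7  5  6  3  9 10
S:      2 10  6 21  1 33 13 11 17  5 26 36
Maximum is 36 (e.g. 2 + 4 + 5 + 6 + 9 + 10).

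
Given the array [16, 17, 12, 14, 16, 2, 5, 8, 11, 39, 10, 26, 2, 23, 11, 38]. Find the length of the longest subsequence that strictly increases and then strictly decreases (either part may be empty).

inc[i] = longest strictly increasing subsequence ending at i; dec[i] = longest strictly decreasing subsequence starting at i:
i:      1  2  3  4  5  6  7  8  9 10 11 12 13 14 15 16
a[i]:  16 17 12 14 16  2  5  8 11 39 10 26  2 23 11 38
inc:    1  2  1  2  3  1  2  3  4  5  4  5  1  5  5  6
dec:    5  5  4  4  4  1  2  2  3  4  2  3  1  2  1  1
Best peak at i=10 (value 39): inc=5, dec=4, length 5+4−1 = 8.

8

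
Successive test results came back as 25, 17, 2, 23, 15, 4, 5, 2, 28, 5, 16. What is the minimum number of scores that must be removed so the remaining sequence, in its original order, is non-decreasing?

Fewest deletions = n − (longest non-decreasing subsequence).
Patience tails:
25 → extends → [25]
17 → replaces 25 → [17]
2 → replaces 17 → [2]
23 → extends → [2, 23]
15 → replaces 23 → [2, 15]
4 → replaces 15 → [2, 4]
5 → extends → [2, 4, 5]
2 → replaces 4 → [2, 2, 5]
28 → extends → [2, 2, 5, 28]
5 → replaces 28 → [2, 2, 5, 5]
16 → extends → [2, 2, 5, 5, 16]
Longest non-decreasing subsequence has length 5, so deletions = 11 − 5 = 6.

6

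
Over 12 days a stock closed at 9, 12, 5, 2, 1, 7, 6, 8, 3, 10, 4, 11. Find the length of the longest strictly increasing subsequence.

Let dp[i] be the length of the longest such subsequence ending at index i:
i:      1  2  3  4  5  6  7  8  9 10 11 12
a[i]:   9 12  5  2  1  7  6  8  3 10  4 11
dp:     1  2  1  1  1  2  2  3  2  4  3  5
Maximum dp value is 5.

5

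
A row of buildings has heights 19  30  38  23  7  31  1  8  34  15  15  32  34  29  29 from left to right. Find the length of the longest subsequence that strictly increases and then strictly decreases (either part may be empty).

6

inc[i] = longest strictly increasing subsequence ending at i; dec[i] = longest strictly decreasing subsequence starting at i:
i:      1  2  3  4  5  6  7  8  9 10 11 12 13 14 15
a[i]:  19 30 38 23  7 31  1  8 34 15 15 32 34 29 29
inc:    1  2  3  2  1  3  1  2  4  3  3  4  5  4  4
dec:    3  4  4  3  2  2  1  1  3  1  1  2  2  1  1
Best peak at i=3 (value 38): inc=3, dec=4, length 3+4−1 = 6.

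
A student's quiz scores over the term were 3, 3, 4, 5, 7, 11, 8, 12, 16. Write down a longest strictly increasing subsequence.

3, 4, 5, 7, 11, 12, 16

Patience tails give the LIS length; then backtrack through the dp parents:
3 → extends → [3]
3 → already a tail → [3]
4 → extends → [3, 4]
5 → extends → [3, 4, 5]
7 → extends → [3, 4, 5, 7]
11 → extends → [3, 4, 5, 7, 11]
8 → replaces 11 → [3, 4, 5, 7, 8]
12 → extends → [3, 4, 5, 7, 8, 12]
16 → extends → [3, 4, 5, 7, 8, 12, 16]
Length 7; one witness is 3, 4, 5, 7, 11, 12, 16.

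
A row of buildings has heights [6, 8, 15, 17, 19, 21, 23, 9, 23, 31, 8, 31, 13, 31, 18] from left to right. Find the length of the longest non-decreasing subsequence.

Track the smallest tail for each achievable length (allowing ties):
6 → extends → [6]
8 → extends → [6, 8]
15 → extends → [6, 8, 15]
17 → extends → [6, 8, 15, 17]
19 → extends → [6, 8, 15, 17, 19]
21 → extends → [6, 8, 15, 17, 19, 21]
23 → extends → [6, 8, 15, 17, 19, 21, 23]
9 → replaces 15 → [6, 8, 9, 17, 19, 21, 23]
23 → extends → [6, 8, 9, 17, 19, 21, 23, 23]
31 → extends → [6, 8, 9, 17, 19, 21, 23, 23, 31]
8 → replaces 9 → [6, 8, 8, 17, 19, 21, 23, 23, 31]
31 → extends → [6, 8, 8, 17, 19, 21, 23, 23, 31, 31]
13 → replaces 17 → [6, 8, 8, 13, 19, 21, 23, 23, 31, 31]
31 → extends → [6, 8, 8, 13, 19, 21, 23, 23, 31, 31, 31]
18 → replaces 19 → [6, 8, 8, 13, 18, 21, 23, 23, 31, 31, 31]
Eleven tails, so the longest non-decreasing subsequence has length 11 (e.g. 6, 8, 15, 17, 19, 21, 23, 23, 31, 31, 31).

11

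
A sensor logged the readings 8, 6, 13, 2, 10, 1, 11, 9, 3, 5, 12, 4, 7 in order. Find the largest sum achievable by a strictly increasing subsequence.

41

Let S[i] be the best sum of a strictly increasing subsequence ending at i:
i:      1  2  3  4  5  6  7  8  9 10 11 12 13
a[i]:   8  6 13  2 10  1 11  9  3  5 12  4  7
S:      8  6 21  2 18  1 29 17  5 10 41  9 17
Maximum is 41 (e.g. 8 + 10 + 11 + 12).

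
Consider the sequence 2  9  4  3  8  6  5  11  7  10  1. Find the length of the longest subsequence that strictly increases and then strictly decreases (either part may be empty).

inc[i] = longest strictly increasing subsequence ending at i; dec[i] = longest strictly decreasing subsequence starting at i:
i:      1  2  3  4  5  6  7  8  9 10 11
a[i]:   2  9  4  3  8  6  5 11  7 10  1
inc:    1  2  2  2  3  3  3  4  4  5  1
dec:    2  5  3  2  4  3  2  3  2  2  1
Best peak at i=2 (value 9): inc=2, dec=5, length 2+5−1 = 6.

6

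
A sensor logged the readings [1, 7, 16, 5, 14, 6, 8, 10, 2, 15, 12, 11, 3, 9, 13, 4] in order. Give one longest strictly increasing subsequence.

Patience tails give the LIS length; then backtrack through the dp parents:
1 → extends → [1]
7 → extends → [1, 7]
16 → extends → [1, 7, 16]
5 → replaces 7 → [1, 5, 16]
14 → replaces 16 → [1, 5, 14]
6 → replaces 14 → [1, 5, 6]
8 → extends → [1, 5, 6, 8]
10 → extends → [1, 5, 6, 8, 10]
2 → replaces 5 → [1, 2, 6, 8, 10]
15 → extends → [1, 2, 6, 8, 10, 15]
12 → replaces 15 → [1, 2, 6, 8, 10, 12]
11 → replaces 12 → [1, 2, 6, 8, 10, 11]
3 → replaces 6 → [1, 2, 3, 8, 10, 11]
9 → replaces 10 → [1, 2, 3, 8, 9, 11]
13 → extends → [1, 2, 3, 8, 9, 11, 13]
4 → replaces 8 → [1, 2, 3, 4, 9, 11, 13]
Length 7; one witness is 1, 5, 6, 8, 10, 12, 13.

1, 5, 6, 8, 10, 12, 13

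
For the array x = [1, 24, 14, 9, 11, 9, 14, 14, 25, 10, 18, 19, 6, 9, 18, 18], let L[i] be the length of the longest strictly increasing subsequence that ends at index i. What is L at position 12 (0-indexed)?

dp[i] = 1 + max{dp[j] : j<i, x[j]<x[i]} (or 1 if no such j):
i:      0  1  2  3  4  5  6  7  8  9 10 11 12 13 14 15
x[i]:   1 24 14  9 11  9 14 14 25 10 18 19  6  9 18 18
dp:     1  2  2  2  3  2  4  4  5  3  5  6  2  3  5  5
At index 12 the value is 2.

2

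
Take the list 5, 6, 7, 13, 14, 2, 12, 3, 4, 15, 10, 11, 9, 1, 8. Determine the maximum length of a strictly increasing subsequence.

6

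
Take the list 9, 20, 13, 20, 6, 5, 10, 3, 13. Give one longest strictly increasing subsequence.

Patience tails give the LIS length; then backtrack through the dp parents:
9 → extends → [9]
20 → extends → [9, 20]
13 → replaces 20 → [9, 13]
20 → extends → [9, 13, 20]
6 → replaces 9 → [6, 13, 20]
5 → replaces 6 → [5, 13, 20]
10 → replaces 13 → [5, 10, 20]
3 → replaces 5 → [3, 10, 20]
13 → replaces 20 → [3, 10, 13]
Length 3; one witness is 9, 13, 20.

9, 13, 20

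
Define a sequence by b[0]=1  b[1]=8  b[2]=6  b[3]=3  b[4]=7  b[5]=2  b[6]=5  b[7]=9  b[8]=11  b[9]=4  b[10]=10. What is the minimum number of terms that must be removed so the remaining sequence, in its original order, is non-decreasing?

Fewest deletions = n − (longest non-decreasing subsequence).
i:      0  1  2  3  4  5  6  7  8  9 10
b[i]:   1  8  6  3  7  2  5  9 11  4 10
dp:     1  2  2  2  3  2  3  4  5  3  5
max dp = 5, so deletions = 11 − 5 = 6.

6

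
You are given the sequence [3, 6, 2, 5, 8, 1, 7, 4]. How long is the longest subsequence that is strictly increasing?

3

Track the smallest tail for each achievable length (strict):
3 → extends → [3]
6 → extends → [3, 6]
2 → replaces 3 → [2, 6]
5 → replaces 6 → [2, 5]
8 → extends → [2, 5, 8]
1 → replaces 2 → [1, 5, 8]
7 → replaces 8 → [1, 5, 7]
4 → replaces 5 → [1, 4, 7]
Three tails, so the longest strictly increasing subsequence has length 3 (e.g. 3, 6, 8).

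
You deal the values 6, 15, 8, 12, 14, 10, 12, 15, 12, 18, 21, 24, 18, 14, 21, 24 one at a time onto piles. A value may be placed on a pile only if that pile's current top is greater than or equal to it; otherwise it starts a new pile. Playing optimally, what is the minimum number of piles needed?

8

The minimum number of non-increasing subsequences covering a sequence equals the length of its longest strictly increasing subsequence.
LIS length is 8 (e.g. 6, 8, 12, 14, 15, 18, 21, 24), so 8 piles are needed.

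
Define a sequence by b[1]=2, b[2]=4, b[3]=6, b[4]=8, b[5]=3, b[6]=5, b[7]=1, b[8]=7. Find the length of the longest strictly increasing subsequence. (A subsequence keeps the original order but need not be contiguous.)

Let dp[i] be the length of the longest such subsequence ending at index i:
i:     1 2 3 4 5 6 7 8
b[i]:  2 4 6 8 3 5 1 7
dp:    1 2 3 4 2 3 1 4
Maximum dp value is 4.

4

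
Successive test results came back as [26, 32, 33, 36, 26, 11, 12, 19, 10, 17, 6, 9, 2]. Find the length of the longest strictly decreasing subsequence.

6

Negate each value so 'decreasing' becomes 'increasing', then run patience tails on the negated sequence:
-26 → extends → [-26]
-32 → replaces -26 → [-32]
-33 → replaces -32 → [-33]
-36 → replaces -33 → [-36]
-26 → extends → [-36, -26]
-11 → extends → [-36, -26, -11]
-12 → replaces -11 → [-36, -26, -12]
-19 → replaces -12 → [-36, -26, -19]
-10 → extends → [-36, -26, -19, -10]
-17 → replaces -10 → [-36, -26, -19, -17]
-6 → extends → [-36, -26, -19, -17, -6]
-9 → replaces -6 → [-36, -26, -19, -17, -9]
-2 → extends → [-36, -26, -19, -17, -9, -2]
Six tails, so the longest strictly decreasing subsequence of the original has length 6.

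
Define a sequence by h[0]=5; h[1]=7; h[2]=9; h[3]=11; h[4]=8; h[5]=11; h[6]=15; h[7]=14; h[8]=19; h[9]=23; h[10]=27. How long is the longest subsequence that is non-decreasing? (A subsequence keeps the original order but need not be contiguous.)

Track the smallest tail for each achievable length (allowing ties):
5 → extends → [5]
7 → extends → [5, 7]
9 → extends → [5, 7, 9]
11 → extends → [5, 7, 9, 11]
8 → replaces 9 → [5, 7, 8, 11]
11 → extends → [5, 7, 8, 11, 11]
15 → extends → [5, 7, 8, 11, 11, 15]
14 → replaces 15 → [5, 7, 8, 11, 11, 14]
19 → extends → [5, 7, 8, 11, 11, 14, 19]
23 → extends → [5, 7, 8, 11, 11, 14, 19, 23]
27 → extends → [5, 7, 8, 11, 11, 14, 19, 23, 27]
Nine tails, so the longest non-decreasing subsequence has length 9 (e.g. 5, 7, 9, 11, 11, 15, 19, 23, 27).

9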